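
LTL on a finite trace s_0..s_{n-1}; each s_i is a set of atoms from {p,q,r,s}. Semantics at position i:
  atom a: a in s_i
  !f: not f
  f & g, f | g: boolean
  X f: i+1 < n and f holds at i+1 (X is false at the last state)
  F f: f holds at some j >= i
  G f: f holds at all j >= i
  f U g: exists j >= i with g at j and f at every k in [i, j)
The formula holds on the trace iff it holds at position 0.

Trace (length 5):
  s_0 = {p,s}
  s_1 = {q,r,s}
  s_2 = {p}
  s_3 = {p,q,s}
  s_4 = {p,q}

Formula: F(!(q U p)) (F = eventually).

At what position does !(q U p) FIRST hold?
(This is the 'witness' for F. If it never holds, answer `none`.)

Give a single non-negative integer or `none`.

s_0={p,s}: !(q U p)=False (q U p)=True q=False p=True
s_1={q,r,s}: !(q U p)=False (q U p)=True q=True p=False
s_2={p}: !(q U p)=False (q U p)=True q=False p=True
s_3={p,q,s}: !(q U p)=False (q U p)=True q=True p=True
s_4={p,q}: !(q U p)=False (q U p)=True q=True p=True
F(!(q U p)) does not hold (no witness exists).

Answer: none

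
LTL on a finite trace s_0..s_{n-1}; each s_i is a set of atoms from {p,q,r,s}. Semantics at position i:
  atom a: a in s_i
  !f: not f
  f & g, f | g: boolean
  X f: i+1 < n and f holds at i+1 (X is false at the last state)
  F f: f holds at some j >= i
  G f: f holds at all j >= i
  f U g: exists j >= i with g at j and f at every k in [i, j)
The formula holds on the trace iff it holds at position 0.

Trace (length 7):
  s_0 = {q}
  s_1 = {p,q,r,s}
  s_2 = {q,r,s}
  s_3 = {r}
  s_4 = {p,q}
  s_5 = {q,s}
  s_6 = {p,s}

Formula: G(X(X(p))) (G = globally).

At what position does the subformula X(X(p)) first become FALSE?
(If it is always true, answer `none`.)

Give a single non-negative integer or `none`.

s_0={q}: X(X(p))=False X(p)=True p=False
s_1={p,q,r,s}: X(X(p))=False X(p)=False p=True
s_2={q,r,s}: X(X(p))=True X(p)=False p=False
s_3={r}: X(X(p))=False X(p)=True p=False
s_4={p,q}: X(X(p))=True X(p)=False p=True
s_5={q,s}: X(X(p))=False X(p)=True p=False
s_6={p,s}: X(X(p))=False X(p)=False p=True
G(X(X(p))) holds globally = False
First violation at position 0.

Answer: 0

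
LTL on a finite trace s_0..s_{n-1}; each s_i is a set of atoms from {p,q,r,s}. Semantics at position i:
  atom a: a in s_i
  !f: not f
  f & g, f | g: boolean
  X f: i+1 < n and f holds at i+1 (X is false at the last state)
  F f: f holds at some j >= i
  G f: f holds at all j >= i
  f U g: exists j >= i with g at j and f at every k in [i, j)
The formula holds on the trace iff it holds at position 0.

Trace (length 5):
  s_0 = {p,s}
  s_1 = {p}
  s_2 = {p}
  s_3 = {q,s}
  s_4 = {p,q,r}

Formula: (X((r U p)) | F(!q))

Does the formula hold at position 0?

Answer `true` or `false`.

Answer: true

Derivation:
s_0={p,s}: (X((r U p)) | F(!q))=True X((r U p))=True (r U p)=True r=False p=True F(!q)=True !q=True q=False
s_1={p}: (X((r U p)) | F(!q))=True X((r U p))=True (r U p)=True r=False p=True F(!q)=True !q=True q=False
s_2={p}: (X((r U p)) | F(!q))=True X((r U p))=False (r U p)=True r=False p=True F(!q)=True !q=True q=False
s_3={q,s}: (X((r U p)) | F(!q))=True X((r U p))=True (r U p)=False r=False p=False F(!q)=False !q=False q=True
s_4={p,q,r}: (X((r U p)) | F(!q))=False X((r U p))=False (r U p)=True r=True p=True F(!q)=False !q=False q=True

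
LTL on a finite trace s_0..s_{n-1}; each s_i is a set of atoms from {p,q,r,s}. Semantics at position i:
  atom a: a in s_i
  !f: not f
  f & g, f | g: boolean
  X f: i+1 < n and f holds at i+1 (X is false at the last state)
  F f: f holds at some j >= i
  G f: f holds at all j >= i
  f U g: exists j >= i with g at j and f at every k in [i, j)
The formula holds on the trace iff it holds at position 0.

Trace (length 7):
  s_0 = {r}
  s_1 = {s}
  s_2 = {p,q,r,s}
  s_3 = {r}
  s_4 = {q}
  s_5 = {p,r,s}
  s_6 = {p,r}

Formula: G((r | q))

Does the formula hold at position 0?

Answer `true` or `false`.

s_0={r}: G((r | q))=False (r | q)=True r=True q=False
s_1={s}: G((r | q))=False (r | q)=False r=False q=False
s_2={p,q,r,s}: G((r | q))=True (r | q)=True r=True q=True
s_3={r}: G((r | q))=True (r | q)=True r=True q=False
s_4={q}: G((r | q))=True (r | q)=True r=False q=True
s_5={p,r,s}: G((r | q))=True (r | q)=True r=True q=False
s_6={p,r}: G((r | q))=True (r | q)=True r=True q=False

Answer: false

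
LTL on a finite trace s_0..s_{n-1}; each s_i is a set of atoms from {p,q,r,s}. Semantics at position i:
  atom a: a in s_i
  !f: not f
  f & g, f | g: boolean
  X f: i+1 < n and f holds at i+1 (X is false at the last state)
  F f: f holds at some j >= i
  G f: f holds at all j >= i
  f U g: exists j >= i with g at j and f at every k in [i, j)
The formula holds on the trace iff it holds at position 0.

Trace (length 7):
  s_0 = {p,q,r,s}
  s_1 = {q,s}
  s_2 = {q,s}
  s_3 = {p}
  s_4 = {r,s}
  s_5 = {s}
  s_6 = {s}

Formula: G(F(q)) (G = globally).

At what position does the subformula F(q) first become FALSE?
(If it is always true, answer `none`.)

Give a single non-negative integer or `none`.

Answer: 3

Derivation:
s_0={p,q,r,s}: F(q)=True q=True
s_1={q,s}: F(q)=True q=True
s_2={q,s}: F(q)=True q=True
s_3={p}: F(q)=False q=False
s_4={r,s}: F(q)=False q=False
s_5={s}: F(q)=False q=False
s_6={s}: F(q)=False q=False
G(F(q)) holds globally = False
First violation at position 3.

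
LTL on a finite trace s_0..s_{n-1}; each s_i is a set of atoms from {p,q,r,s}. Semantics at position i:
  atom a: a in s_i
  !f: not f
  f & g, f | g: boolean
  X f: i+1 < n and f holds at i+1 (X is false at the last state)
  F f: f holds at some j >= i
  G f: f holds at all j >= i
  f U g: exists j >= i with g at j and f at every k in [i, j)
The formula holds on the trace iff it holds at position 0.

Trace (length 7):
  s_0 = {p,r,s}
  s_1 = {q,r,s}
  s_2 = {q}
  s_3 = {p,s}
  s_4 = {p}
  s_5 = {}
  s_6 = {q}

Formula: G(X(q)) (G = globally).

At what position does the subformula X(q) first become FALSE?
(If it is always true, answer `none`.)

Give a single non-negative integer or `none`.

s_0={p,r,s}: X(q)=True q=False
s_1={q,r,s}: X(q)=True q=True
s_2={q}: X(q)=False q=True
s_3={p,s}: X(q)=False q=False
s_4={p}: X(q)=False q=False
s_5={}: X(q)=True q=False
s_6={q}: X(q)=False q=True
G(X(q)) holds globally = False
First violation at position 2.

Answer: 2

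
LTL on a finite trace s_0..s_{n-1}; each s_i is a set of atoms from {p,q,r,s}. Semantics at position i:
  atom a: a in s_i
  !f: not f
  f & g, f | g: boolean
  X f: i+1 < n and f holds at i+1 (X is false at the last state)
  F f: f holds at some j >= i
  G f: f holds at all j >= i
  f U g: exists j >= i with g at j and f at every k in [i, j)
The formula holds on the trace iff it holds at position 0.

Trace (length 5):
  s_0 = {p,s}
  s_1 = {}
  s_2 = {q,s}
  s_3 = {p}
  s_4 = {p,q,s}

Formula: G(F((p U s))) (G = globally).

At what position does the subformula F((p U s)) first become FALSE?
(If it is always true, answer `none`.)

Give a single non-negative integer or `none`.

s_0={p,s}: F((p U s))=True (p U s)=True p=True s=True
s_1={}: F((p U s))=True (p U s)=False p=False s=False
s_2={q,s}: F((p U s))=True (p U s)=True p=False s=True
s_3={p}: F((p U s))=True (p U s)=True p=True s=False
s_4={p,q,s}: F((p U s))=True (p U s)=True p=True s=True
G(F((p U s))) holds globally = True
No violation — formula holds at every position.

Answer: none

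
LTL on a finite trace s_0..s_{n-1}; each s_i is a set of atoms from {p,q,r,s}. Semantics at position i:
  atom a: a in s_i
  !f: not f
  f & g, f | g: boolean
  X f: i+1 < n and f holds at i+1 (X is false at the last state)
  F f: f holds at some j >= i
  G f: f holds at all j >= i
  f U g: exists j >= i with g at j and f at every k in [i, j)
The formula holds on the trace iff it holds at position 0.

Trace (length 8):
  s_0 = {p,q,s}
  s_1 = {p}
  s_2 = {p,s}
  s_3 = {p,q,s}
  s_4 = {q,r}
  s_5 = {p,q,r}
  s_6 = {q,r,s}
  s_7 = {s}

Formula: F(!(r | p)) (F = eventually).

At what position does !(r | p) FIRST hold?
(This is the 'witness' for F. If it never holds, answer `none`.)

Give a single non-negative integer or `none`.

Answer: 7

Derivation:
s_0={p,q,s}: !(r | p)=False (r | p)=True r=False p=True
s_1={p}: !(r | p)=False (r | p)=True r=False p=True
s_2={p,s}: !(r | p)=False (r | p)=True r=False p=True
s_3={p,q,s}: !(r | p)=False (r | p)=True r=False p=True
s_4={q,r}: !(r | p)=False (r | p)=True r=True p=False
s_5={p,q,r}: !(r | p)=False (r | p)=True r=True p=True
s_6={q,r,s}: !(r | p)=False (r | p)=True r=True p=False
s_7={s}: !(r | p)=True (r | p)=False r=False p=False
F(!(r | p)) holds; first witness at position 7.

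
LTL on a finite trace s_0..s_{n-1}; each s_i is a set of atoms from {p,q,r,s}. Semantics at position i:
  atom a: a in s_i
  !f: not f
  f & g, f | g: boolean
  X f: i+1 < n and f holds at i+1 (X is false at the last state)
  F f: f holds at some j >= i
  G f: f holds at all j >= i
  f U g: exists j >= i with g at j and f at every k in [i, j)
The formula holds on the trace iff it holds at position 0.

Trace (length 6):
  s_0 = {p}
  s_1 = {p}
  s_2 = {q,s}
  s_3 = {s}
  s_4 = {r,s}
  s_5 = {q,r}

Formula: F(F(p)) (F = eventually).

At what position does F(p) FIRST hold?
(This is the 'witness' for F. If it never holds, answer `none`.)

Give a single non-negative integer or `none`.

Answer: 0

Derivation:
s_0={p}: F(p)=True p=True
s_1={p}: F(p)=True p=True
s_2={q,s}: F(p)=False p=False
s_3={s}: F(p)=False p=False
s_4={r,s}: F(p)=False p=False
s_5={q,r}: F(p)=False p=False
F(F(p)) holds; first witness at position 0.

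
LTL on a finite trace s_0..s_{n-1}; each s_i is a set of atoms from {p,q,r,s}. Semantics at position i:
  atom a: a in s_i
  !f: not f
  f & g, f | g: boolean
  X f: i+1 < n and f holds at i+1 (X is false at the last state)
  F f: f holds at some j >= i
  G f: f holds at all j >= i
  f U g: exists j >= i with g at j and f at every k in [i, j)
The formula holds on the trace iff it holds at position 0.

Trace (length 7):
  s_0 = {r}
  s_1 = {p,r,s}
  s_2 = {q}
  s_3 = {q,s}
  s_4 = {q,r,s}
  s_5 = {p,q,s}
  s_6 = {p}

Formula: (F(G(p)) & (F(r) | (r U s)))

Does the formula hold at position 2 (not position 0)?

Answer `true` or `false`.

Answer: true

Derivation:
s_0={r}: (F(G(p)) & (F(r) | (r U s)))=True F(G(p))=True G(p)=False p=False (F(r) | (r U s))=True F(r)=True r=True (r U s)=True s=False
s_1={p,r,s}: (F(G(p)) & (F(r) | (r U s)))=True F(G(p))=True G(p)=False p=True (F(r) | (r U s))=True F(r)=True r=True (r U s)=True s=True
s_2={q}: (F(G(p)) & (F(r) | (r U s)))=True F(G(p))=True G(p)=False p=False (F(r) | (r U s))=True F(r)=True r=False (r U s)=False s=False
s_3={q,s}: (F(G(p)) & (F(r) | (r U s)))=True F(G(p))=True G(p)=False p=False (F(r) | (r U s))=True F(r)=True r=False (r U s)=True s=True
s_4={q,r,s}: (F(G(p)) & (F(r) | (r U s)))=True F(G(p))=True G(p)=False p=False (F(r) | (r U s))=True F(r)=True r=True (r U s)=True s=True
s_5={p,q,s}: (F(G(p)) & (F(r) | (r U s)))=True F(G(p))=True G(p)=True p=True (F(r) | (r U s))=True F(r)=False r=False (r U s)=True s=True
s_6={p}: (F(G(p)) & (F(r) | (r U s)))=False F(G(p))=True G(p)=True p=True (F(r) | (r U s))=False F(r)=False r=False (r U s)=False s=False
Evaluating at position 2: result = True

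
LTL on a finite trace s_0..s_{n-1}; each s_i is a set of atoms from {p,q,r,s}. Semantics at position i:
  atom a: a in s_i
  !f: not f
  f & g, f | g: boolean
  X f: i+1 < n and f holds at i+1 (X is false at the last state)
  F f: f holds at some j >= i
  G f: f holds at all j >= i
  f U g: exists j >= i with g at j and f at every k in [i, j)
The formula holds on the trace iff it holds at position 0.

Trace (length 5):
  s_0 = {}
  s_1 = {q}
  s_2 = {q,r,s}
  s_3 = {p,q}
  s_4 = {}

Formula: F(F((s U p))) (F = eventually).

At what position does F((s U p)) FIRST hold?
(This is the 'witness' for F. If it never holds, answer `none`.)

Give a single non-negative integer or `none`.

Answer: 0

Derivation:
s_0={}: F((s U p))=True (s U p)=False s=False p=False
s_1={q}: F((s U p))=True (s U p)=False s=False p=False
s_2={q,r,s}: F((s U p))=True (s U p)=True s=True p=False
s_3={p,q}: F((s U p))=True (s U p)=True s=False p=True
s_4={}: F((s U p))=False (s U p)=False s=False p=False
F(F((s U p))) holds; first witness at position 0.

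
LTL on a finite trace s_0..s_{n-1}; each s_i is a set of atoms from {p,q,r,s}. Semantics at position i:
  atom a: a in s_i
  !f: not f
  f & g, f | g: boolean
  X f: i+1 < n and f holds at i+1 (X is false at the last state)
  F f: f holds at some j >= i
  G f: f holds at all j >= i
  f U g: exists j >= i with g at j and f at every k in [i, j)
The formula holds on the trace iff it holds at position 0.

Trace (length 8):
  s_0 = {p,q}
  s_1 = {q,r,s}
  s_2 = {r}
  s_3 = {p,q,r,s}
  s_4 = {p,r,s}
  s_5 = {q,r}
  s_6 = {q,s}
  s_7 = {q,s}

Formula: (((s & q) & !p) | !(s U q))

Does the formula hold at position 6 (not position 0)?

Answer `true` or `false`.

s_0={p,q}: (((s & q) & !p) | !(s U q))=False ((s & q) & !p)=False (s & q)=False s=False q=True !p=False p=True !(s U q)=False (s U q)=True
s_1={q,r,s}: (((s & q) & !p) | !(s U q))=True ((s & q) & !p)=True (s & q)=True s=True q=True !p=True p=False !(s U q)=False (s U q)=True
s_2={r}: (((s & q) & !p) | !(s U q))=True ((s & q) & !p)=False (s & q)=False s=False q=False !p=True p=False !(s U q)=True (s U q)=False
s_3={p,q,r,s}: (((s & q) & !p) | !(s U q))=False ((s & q) & !p)=False (s & q)=True s=True q=True !p=False p=True !(s U q)=False (s U q)=True
s_4={p,r,s}: (((s & q) & !p) | !(s U q))=False ((s & q) & !p)=False (s & q)=False s=True q=False !p=False p=True !(s U q)=False (s U q)=True
s_5={q,r}: (((s & q) & !p) | !(s U q))=False ((s & q) & !p)=False (s & q)=False s=False q=True !p=True p=False !(s U q)=False (s U q)=True
s_6={q,s}: (((s & q) & !p) | !(s U q))=True ((s & q) & !p)=True (s & q)=True s=True q=True !p=True p=False !(s U q)=False (s U q)=True
s_7={q,s}: (((s & q) & !p) | !(s U q))=True ((s & q) & !p)=True (s & q)=True s=True q=True !p=True p=False !(s U q)=False (s U q)=True
Evaluating at position 6: result = True

Answer: true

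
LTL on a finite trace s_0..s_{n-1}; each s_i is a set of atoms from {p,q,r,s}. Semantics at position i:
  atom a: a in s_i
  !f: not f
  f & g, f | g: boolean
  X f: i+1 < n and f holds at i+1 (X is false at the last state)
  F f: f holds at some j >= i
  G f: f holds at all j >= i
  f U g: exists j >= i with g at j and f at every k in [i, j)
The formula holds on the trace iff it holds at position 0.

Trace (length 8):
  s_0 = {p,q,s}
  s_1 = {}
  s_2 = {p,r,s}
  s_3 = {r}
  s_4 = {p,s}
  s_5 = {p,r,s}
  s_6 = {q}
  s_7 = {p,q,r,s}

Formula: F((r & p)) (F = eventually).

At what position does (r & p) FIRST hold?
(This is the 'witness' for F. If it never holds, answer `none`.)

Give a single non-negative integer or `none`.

Answer: 2

Derivation:
s_0={p,q,s}: (r & p)=False r=False p=True
s_1={}: (r & p)=False r=False p=False
s_2={p,r,s}: (r & p)=True r=True p=True
s_3={r}: (r & p)=False r=True p=False
s_4={p,s}: (r & p)=False r=False p=True
s_5={p,r,s}: (r & p)=True r=True p=True
s_6={q}: (r & p)=False r=False p=False
s_7={p,q,r,s}: (r & p)=True r=True p=True
F((r & p)) holds; first witness at position 2.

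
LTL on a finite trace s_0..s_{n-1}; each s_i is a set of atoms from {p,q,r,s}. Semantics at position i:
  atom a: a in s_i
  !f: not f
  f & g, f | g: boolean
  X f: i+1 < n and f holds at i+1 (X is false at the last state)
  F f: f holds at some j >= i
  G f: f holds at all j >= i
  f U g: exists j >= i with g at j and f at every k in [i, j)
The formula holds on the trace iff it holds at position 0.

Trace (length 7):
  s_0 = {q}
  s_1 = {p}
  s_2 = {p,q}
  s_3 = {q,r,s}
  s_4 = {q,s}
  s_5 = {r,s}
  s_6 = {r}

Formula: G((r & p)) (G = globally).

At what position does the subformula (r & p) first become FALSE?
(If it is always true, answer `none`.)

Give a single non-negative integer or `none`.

s_0={q}: (r & p)=False r=False p=False
s_1={p}: (r & p)=False r=False p=True
s_2={p,q}: (r & p)=False r=False p=True
s_3={q,r,s}: (r & p)=False r=True p=False
s_4={q,s}: (r & p)=False r=False p=False
s_5={r,s}: (r & p)=False r=True p=False
s_6={r}: (r & p)=False r=True p=False
G((r & p)) holds globally = False
First violation at position 0.

Answer: 0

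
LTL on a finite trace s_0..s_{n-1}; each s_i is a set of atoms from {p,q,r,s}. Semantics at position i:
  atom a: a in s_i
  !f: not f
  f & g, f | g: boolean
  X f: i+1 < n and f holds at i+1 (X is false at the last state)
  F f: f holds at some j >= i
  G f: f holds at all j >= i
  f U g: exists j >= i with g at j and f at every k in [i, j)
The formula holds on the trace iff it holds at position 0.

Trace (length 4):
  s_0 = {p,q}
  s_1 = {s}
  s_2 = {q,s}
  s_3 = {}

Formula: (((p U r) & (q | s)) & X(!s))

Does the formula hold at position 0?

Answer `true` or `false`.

s_0={p,q}: (((p U r) & (q | s)) & X(!s))=False ((p U r) & (q | s))=False (p U r)=False p=True r=False (q | s)=True q=True s=False X(!s)=False !s=True
s_1={s}: (((p U r) & (q | s)) & X(!s))=False ((p U r) & (q | s))=False (p U r)=False p=False r=False (q | s)=True q=False s=True X(!s)=False !s=False
s_2={q,s}: (((p U r) & (q | s)) & X(!s))=False ((p U r) & (q | s))=False (p U r)=False p=False r=False (q | s)=True q=True s=True X(!s)=True !s=False
s_3={}: (((p U r) & (q | s)) & X(!s))=False ((p U r) & (q | s))=False (p U r)=False p=False r=False (q | s)=False q=False s=False X(!s)=False !s=True

Answer: false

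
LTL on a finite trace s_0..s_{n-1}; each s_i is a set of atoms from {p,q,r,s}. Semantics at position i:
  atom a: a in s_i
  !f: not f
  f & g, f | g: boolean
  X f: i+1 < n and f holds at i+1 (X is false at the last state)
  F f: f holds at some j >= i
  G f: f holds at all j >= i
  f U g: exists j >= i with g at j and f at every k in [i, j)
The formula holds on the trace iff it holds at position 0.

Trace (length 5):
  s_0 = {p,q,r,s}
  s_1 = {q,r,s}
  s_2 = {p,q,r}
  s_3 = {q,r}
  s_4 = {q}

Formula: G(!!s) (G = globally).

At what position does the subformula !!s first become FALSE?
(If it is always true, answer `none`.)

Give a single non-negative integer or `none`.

s_0={p,q,r,s}: !!s=True !s=False s=True
s_1={q,r,s}: !!s=True !s=False s=True
s_2={p,q,r}: !!s=False !s=True s=False
s_3={q,r}: !!s=False !s=True s=False
s_4={q}: !!s=False !s=True s=False
G(!!s) holds globally = False
First violation at position 2.

Answer: 2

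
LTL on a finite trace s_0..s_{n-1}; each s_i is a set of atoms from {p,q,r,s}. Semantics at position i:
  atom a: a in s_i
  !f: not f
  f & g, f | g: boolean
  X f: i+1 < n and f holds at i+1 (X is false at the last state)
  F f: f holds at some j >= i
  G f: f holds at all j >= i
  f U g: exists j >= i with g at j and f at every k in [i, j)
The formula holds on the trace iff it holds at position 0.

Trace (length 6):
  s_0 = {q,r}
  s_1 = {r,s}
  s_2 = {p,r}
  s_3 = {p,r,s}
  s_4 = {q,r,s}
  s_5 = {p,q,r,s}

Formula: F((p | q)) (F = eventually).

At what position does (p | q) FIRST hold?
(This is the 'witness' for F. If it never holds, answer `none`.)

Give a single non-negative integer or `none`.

s_0={q,r}: (p | q)=True p=False q=True
s_1={r,s}: (p | q)=False p=False q=False
s_2={p,r}: (p | q)=True p=True q=False
s_3={p,r,s}: (p | q)=True p=True q=False
s_4={q,r,s}: (p | q)=True p=False q=True
s_5={p,q,r,s}: (p | q)=True p=True q=True
F((p | q)) holds; first witness at position 0.

Answer: 0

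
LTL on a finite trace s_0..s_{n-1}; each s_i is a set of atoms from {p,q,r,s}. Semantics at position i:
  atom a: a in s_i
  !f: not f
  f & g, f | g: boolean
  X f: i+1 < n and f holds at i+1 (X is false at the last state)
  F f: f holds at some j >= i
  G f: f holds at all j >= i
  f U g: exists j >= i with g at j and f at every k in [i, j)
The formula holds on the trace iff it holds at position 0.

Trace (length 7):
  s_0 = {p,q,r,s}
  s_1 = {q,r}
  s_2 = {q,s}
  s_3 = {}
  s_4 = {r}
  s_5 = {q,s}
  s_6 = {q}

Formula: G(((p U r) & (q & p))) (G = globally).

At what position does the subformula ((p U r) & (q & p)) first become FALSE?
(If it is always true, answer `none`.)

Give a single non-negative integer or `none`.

Answer: 1

Derivation:
s_0={p,q,r,s}: ((p U r) & (q & p))=True (p U r)=True p=True r=True (q & p)=True q=True
s_1={q,r}: ((p U r) & (q & p))=False (p U r)=True p=False r=True (q & p)=False q=True
s_2={q,s}: ((p U r) & (q & p))=False (p U r)=False p=False r=False (q & p)=False q=True
s_3={}: ((p U r) & (q & p))=False (p U r)=False p=False r=False (q & p)=False q=False
s_4={r}: ((p U r) & (q & p))=False (p U r)=True p=False r=True (q & p)=False q=False
s_5={q,s}: ((p U r) & (q & p))=False (p U r)=False p=False r=False (q & p)=False q=True
s_6={q}: ((p U r) & (q & p))=False (p U r)=False p=False r=False (q & p)=False q=True
G(((p U r) & (q & p))) holds globally = False
First violation at position 1.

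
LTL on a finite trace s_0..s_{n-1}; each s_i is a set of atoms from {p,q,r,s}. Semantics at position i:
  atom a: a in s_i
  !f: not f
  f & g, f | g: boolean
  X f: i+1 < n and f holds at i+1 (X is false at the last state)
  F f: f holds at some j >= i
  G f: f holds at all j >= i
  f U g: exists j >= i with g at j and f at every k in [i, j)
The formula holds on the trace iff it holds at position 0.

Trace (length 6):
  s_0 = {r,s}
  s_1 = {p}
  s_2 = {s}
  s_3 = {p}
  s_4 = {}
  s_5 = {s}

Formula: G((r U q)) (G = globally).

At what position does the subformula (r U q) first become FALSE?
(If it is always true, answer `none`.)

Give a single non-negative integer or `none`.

s_0={r,s}: (r U q)=False r=True q=False
s_1={p}: (r U q)=False r=False q=False
s_2={s}: (r U q)=False r=False q=False
s_3={p}: (r U q)=False r=False q=False
s_4={}: (r U q)=False r=False q=False
s_5={s}: (r U q)=False r=False q=False
G((r U q)) holds globally = False
First violation at position 0.

Answer: 0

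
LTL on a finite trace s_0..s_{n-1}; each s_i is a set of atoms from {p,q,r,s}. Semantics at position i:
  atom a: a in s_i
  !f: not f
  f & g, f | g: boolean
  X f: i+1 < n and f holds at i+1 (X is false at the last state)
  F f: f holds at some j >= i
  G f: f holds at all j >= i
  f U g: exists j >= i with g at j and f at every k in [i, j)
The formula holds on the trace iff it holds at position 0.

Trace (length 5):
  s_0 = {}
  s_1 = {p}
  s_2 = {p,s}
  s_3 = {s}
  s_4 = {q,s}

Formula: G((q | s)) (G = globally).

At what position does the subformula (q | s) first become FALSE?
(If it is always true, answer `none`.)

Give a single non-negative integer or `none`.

s_0={}: (q | s)=False q=False s=False
s_1={p}: (q | s)=False q=False s=False
s_2={p,s}: (q | s)=True q=False s=True
s_3={s}: (q | s)=True q=False s=True
s_4={q,s}: (q | s)=True q=True s=True
G((q | s)) holds globally = False
First violation at position 0.

Answer: 0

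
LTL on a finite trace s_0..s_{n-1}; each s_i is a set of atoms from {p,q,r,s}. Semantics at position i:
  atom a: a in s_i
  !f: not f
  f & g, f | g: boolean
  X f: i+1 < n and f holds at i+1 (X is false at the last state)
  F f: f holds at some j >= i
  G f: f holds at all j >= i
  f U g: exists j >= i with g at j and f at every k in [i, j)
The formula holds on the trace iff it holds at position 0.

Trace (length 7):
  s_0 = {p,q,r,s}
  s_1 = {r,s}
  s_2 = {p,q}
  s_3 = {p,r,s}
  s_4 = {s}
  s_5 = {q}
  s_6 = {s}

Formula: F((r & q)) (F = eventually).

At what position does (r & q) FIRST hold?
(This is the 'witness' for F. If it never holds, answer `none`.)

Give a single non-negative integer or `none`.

s_0={p,q,r,s}: (r & q)=True r=True q=True
s_1={r,s}: (r & q)=False r=True q=False
s_2={p,q}: (r & q)=False r=False q=True
s_3={p,r,s}: (r & q)=False r=True q=False
s_4={s}: (r & q)=False r=False q=False
s_5={q}: (r & q)=False r=False q=True
s_6={s}: (r & q)=False r=False q=False
F((r & q)) holds; first witness at position 0.

Answer: 0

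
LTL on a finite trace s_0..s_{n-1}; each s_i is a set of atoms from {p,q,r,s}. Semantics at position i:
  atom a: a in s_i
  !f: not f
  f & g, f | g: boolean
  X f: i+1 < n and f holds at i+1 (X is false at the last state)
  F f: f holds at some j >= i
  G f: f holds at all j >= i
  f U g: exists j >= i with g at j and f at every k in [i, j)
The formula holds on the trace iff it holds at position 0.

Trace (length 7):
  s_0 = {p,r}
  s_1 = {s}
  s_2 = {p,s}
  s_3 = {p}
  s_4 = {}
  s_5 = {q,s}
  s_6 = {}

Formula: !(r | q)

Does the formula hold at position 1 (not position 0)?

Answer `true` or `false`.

s_0={p,r}: !(r | q)=False (r | q)=True r=True q=False
s_1={s}: !(r | q)=True (r | q)=False r=False q=False
s_2={p,s}: !(r | q)=True (r | q)=False r=False q=False
s_3={p}: !(r | q)=True (r | q)=False r=False q=False
s_4={}: !(r | q)=True (r | q)=False r=False q=False
s_5={q,s}: !(r | q)=False (r | q)=True r=False q=True
s_6={}: !(r | q)=True (r | q)=False r=False q=False
Evaluating at position 1: result = True

Answer: true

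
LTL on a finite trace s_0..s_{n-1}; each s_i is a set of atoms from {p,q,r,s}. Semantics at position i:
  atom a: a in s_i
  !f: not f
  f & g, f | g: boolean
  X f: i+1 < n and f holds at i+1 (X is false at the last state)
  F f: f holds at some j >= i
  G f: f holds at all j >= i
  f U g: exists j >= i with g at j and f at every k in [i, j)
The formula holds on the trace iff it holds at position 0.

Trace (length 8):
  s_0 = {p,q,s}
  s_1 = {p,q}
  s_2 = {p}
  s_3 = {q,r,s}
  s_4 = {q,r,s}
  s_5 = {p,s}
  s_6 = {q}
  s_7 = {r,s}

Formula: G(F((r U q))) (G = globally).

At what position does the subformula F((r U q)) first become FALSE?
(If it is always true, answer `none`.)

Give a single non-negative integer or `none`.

s_0={p,q,s}: F((r U q))=True (r U q)=True r=False q=True
s_1={p,q}: F((r U q))=True (r U q)=True r=False q=True
s_2={p}: F((r U q))=True (r U q)=False r=False q=False
s_3={q,r,s}: F((r U q))=True (r U q)=True r=True q=True
s_4={q,r,s}: F((r U q))=True (r U q)=True r=True q=True
s_5={p,s}: F((r U q))=True (r U q)=False r=False q=False
s_6={q}: F((r U q))=True (r U q)=True r=False q=True
s_7={r,s}: F((r U q))=False (r U q)=False r=True q=False
G(F((r U q))) holds globally = False
First violation at position 7.

Answer: 7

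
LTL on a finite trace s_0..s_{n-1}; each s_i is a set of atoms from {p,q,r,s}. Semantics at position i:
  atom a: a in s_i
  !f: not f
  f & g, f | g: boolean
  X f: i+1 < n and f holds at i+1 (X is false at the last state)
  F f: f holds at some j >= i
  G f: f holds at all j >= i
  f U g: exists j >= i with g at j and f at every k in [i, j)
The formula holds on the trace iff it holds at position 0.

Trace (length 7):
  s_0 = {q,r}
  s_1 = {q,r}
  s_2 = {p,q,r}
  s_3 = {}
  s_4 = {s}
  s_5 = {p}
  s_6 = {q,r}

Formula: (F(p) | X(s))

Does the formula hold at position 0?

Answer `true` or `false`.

s_0={q,r}: (F(p) | X(s))=True F(p)=True p=False X(s)=False s=False
s_1={q,r}: (F(p) | X(s))=True F(p)=True p=False X(s)=False s=False
s_2={p,q,r}: (F(p) | X(s))=True F(p)=True p=True X(s)=False s=False
s_3={}: (F(p) | X(s))=True F(p)=True p=False X(s)=True s=False
s_4={s}: (F(p) | X(s))=True F(p)=True p=False X(s)=False s=True
s_5={p}: (F(p) | X(s))=True F(p)=True p=True X(s)=False s=False
s_6={q,r}: (F(p) | X(s))=False F(p)=False p=False X(s)=False s=False

Answer: true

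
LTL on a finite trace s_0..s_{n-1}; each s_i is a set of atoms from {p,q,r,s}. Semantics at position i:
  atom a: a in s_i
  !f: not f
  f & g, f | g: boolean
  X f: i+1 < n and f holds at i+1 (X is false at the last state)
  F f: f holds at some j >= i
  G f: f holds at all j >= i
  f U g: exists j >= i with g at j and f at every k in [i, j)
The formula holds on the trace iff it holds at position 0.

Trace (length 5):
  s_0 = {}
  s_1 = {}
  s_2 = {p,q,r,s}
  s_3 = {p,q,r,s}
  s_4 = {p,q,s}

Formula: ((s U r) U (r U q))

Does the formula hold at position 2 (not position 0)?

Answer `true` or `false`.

s_0={}: ((s U r) U (r U q))=False (s U r)=False s=False r=False (r U q)=False q=False
s_1={}: ((s U r) U (r U q))=False (s U r)=False s=False r=False (r U q)=False q=False
s_2={p,q,r,s}: ((s U r) U (r U q))=True (s U r)=True s=True r=True (r U q)=True q=True
s_3={p,q,r,s}: ((s U r) U (r U q))=True (s U r)=True s=True r=True (r U q)=True q=True
s_4={p,q,s}: ((s U r) U (r U q))=True (s U r)=False s=True r=False (r U q)=True q=True
Evaluating at position 2: result = True

Answer: true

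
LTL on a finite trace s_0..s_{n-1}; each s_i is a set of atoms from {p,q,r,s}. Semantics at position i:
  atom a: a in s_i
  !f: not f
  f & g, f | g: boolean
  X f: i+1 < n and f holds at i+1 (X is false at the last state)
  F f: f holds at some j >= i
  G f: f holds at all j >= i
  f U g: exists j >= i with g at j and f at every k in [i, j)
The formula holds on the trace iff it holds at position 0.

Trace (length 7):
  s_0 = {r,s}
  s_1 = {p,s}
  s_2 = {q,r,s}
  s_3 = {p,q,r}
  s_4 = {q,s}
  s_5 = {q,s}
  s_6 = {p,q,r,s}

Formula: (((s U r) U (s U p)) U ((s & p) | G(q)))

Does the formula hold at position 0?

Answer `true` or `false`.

Answer: true

Derivation:
s_0={r,s}: (((s U r) U (s U p)) U ((s & p) | G(q)))=True ((s U r) U (s U p))=True (s U r)=True s=True r=True (s U p)=True p=False ((s & p) | G(q))=False (s & p)=False G(q)=False q=False
s_1={p,s}: (((s U r) U (s U p)) U ((s & p) | G(q)))=True ((s U r) U (s U p))=True (s U r)=True s=True r=False (s U p)=True p=True ((s & p) | G(q))=True (s & p)=True G(q)=False q=False
s_2={q,r,s}: (((s U r) U (s U p)) U ((s & p) | G(q)))=True ((s U r) U (s U p))=True (s U r)=True s=True r=True (s U p)=True p=False ((s & p) | G(q))=True (s & p)=False G(q)=True q=True
s_3={p,q,r}: (((s U r) U (s U p)) U ((s & p) | G(q)))=True ((s U r) U (s U p))=True (s U r)=True s=False r=True (s U p)=True p=True ((s & p) | G(q))=True (s & p)=False G(q)=True q=True
s_4={q,s}: (((s U r) U (s U p)) U ((s & p) | G(q)))=True ((s U r) U (s U p))=True (s U r)=True s=True r=False (s U p)=True p=False ((s & p) | G(q))=True (s & p)=False G(q)=True q=True
s_5={q,s}: (((s U r) U (s U p)) U ((s & p) | G(q)))=True ((s U r) U (s U p))=True (s U r)=True s=True r=False (s U p)=True p=False ((s & p) | G(q))=True (s & p)=False G(q)=True q=True
s_6={p,q,r,s}: (((s U r) U (s U p)) U ((s & p) | G(q)))=True ((s U r) U (s U p))=True (s U r)=True s=True r=True (s U p)=True p=True ((s & p) | G(q))=True (s & p)=True G(q)=True q=True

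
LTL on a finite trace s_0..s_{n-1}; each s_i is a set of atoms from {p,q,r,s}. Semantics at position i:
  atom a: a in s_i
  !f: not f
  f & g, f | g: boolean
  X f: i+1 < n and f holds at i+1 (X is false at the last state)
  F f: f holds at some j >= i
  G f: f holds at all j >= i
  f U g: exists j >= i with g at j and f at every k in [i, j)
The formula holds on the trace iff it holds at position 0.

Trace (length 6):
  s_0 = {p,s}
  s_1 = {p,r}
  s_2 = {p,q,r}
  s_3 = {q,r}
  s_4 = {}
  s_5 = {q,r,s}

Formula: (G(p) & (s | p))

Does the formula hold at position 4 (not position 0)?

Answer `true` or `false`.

Answer: false

Derivation:
s_0={p,s}: (G(p) & (s | p))=False G(p)=False p=True (s | p)=True s=True
s_1={p,r}: (G(p) & (s | p))=False G(p)=False p=True (s | p)=True s=False
s_2={p,q,r}: (G(p) & (s | p))=False G(p)=False p=True (s | p)=True s=False
s_3={q,r}: (G(p) & (s | p))=False G(p)=False p=False (s | p)=False s=False
s_4={}: (G(p) & (s | p))=False G(p)=False p=False (s | p)=False s=False
s_5={q,r,s}: (G(p) & (s | p))=False G(p)=False p=False (s | p)=True s=True
Evaluating at position 4: result = False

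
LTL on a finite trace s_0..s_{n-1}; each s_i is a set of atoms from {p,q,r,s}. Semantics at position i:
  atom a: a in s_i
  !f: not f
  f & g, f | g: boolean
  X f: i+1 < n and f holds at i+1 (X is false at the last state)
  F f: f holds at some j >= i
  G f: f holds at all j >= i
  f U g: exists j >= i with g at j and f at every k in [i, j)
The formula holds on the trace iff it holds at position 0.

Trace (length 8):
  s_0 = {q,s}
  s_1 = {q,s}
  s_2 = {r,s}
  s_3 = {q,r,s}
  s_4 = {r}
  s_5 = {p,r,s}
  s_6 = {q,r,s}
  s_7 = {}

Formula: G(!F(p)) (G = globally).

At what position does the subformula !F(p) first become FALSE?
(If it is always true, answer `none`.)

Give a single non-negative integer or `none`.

Answer: 0

Derivation:
s_0={q,s}: !F(p)=False F(p)=True p=False
s_1={q,s}: !F(p)=False F(p)=True p=False
s_2={r,s}: !F(p)=False F(p)=True p=False
s_3={q,r,s}: !F(p)=False F(p)=True p=False
s_4={r}: !F(p)=False F(p)=True p=False
s_5={p,r,s}: !F(p)=False F(p)=True p=True
s_6={q,r,s}: !F(p)=True F(p)=False p=False
s_7={}: !F(p)=True F(p)=False p=False
G(!F(p)) holds globally = False
First violation at position 0.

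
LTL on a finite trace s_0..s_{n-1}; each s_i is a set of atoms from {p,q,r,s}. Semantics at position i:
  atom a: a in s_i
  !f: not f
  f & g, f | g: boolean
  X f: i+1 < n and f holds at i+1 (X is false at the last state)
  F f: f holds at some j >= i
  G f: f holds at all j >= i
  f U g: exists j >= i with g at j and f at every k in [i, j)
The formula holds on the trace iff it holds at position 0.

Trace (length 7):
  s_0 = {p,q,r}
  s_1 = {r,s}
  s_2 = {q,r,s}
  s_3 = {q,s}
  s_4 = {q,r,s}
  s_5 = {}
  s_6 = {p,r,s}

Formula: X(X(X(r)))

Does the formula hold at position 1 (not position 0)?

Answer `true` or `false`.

Answer: true

Derivation:
s_0={p,q,r}: X(X(X(r)))=False X(X(r))=True X(r)=True r=True
s_1={r,s}: X(X(X(r)))=True X(X(r))=False X(r)=True r=True
s_2={q,r,s}: X(X(X(r)))=False X(X(r))=True X(r)=False r=True
s_3={q,s}: X(X(X(r)))=True X(X(r))=False X(r)=True r=False
s_4={q,r,s}: X(X(X(r)))=False X(X(r))=True X(r)=False r=True
s_5={}: X(X(X(r)))=False X(X(r))=False X(r)=True r=False
s_6={p,r,s}: X(X(X(r)))=False X(X(r))=False X(r)=False r=True
Evaluating at position 1: result = True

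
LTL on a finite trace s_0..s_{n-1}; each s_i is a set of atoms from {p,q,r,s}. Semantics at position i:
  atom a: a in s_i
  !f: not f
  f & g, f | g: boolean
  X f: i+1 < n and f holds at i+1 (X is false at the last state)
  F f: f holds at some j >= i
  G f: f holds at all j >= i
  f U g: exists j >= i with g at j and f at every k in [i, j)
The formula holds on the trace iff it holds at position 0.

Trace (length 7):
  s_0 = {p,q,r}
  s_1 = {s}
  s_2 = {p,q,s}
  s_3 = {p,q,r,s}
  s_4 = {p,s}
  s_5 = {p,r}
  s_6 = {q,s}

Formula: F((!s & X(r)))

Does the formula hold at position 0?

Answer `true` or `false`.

s_0={p,q,r}: F((!s & X(r)))=False (!s & X(r))=False !s=True s=False X(r)=False r=True
s_1={s}: F((!s & X(r)))=False (!s & X(r))=False !s=False s=True X(r)=False r=False
s_2={p,q,s}: F((!s & X(r)))=False (!s & X(r))=False !s=False s=True X(r)=True r=False
s_3={p,q,r,s}: F((!s & X(r)))=False (!s & X(r))=False !s=False s=True X(r)=False r=True
s_4={p,s}: F((!s & X(r)))=False (!s & X(r))=False !s=False s=True X(r)=True r=False
s_5={p,r}: F((!s & X(r)))=False (!s & X(r))=False !s=True s=False X(r)=False r=True
s_6={q,s}: F((!s & X(r)))=False (!s & X(r))=False !s=False s=True X(r)=False r=False

Answer: false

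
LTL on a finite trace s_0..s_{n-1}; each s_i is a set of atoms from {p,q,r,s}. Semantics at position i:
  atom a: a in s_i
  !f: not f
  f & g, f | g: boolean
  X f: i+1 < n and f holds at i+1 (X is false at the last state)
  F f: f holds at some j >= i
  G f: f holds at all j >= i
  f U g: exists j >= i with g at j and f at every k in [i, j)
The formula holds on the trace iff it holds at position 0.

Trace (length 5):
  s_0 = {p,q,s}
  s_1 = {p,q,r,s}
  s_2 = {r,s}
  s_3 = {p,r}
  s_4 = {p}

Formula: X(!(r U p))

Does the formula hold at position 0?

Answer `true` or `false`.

s_0={p,q,s}: X(!(r U p))=False !(r U p)=False (r U p)=True r=False p=True
s_1={p,q,r,s}: X(!(r U p))=False !(r U p)=False (r U p)=True r=True p=True
s_2={r,s}: X(!(r U p))=False !(r U p)=False (r U p)=True r=True p=False
s_3={p,r}: X(!(r U p))=False !(r U p)=False (r U p)=True r=True p=True
s_4={p}: X(!(r U p))=False !(r U p)=False (r U p)=True r=False p=True

Answer: false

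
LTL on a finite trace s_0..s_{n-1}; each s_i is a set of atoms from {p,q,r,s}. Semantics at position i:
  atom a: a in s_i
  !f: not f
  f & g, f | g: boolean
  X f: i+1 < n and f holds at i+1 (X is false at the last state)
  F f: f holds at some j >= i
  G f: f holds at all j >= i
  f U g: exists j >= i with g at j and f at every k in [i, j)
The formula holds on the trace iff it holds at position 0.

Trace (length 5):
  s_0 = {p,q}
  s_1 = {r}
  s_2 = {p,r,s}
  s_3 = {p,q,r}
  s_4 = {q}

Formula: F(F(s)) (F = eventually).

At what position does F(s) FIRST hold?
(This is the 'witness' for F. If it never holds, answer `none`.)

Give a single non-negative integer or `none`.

Answer: 0

Derivation:
s_0={p,q}: F(s)=True s=False
s_1={r}: F(s)=True s=False
s_2={p,r,s}: F(s)=True s=True
s_3={p,q,r}: F(s)=False s=False
s_4={q}: F(s)=False s=False
F(F(s)) holds; first witness at position 0.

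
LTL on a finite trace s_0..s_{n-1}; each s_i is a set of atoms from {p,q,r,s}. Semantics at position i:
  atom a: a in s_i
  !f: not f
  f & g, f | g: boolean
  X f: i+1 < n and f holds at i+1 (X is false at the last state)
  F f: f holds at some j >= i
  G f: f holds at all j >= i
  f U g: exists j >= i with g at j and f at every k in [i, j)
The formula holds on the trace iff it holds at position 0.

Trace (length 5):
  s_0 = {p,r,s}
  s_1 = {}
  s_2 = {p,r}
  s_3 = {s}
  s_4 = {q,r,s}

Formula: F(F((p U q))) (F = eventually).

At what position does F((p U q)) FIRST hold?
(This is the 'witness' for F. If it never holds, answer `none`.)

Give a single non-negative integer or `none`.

Answer: 0

Derivation:
s_0={p,r,s}: F((p U q))=True (p U q)=False p=True q=False
s_1={}: F((p U q))=True (p U q)=False p=False q=False
s_2={p,r}: F((p U q))=True (p U q)=False p=True q=False
s_3={s}: F((p U q))=True (p U q)=False p=False q=False
s_4={q,r,s}: F((p U q))=True (p U q)=True p=False q=True
F(F((p U q))) holds; first witness at position 0.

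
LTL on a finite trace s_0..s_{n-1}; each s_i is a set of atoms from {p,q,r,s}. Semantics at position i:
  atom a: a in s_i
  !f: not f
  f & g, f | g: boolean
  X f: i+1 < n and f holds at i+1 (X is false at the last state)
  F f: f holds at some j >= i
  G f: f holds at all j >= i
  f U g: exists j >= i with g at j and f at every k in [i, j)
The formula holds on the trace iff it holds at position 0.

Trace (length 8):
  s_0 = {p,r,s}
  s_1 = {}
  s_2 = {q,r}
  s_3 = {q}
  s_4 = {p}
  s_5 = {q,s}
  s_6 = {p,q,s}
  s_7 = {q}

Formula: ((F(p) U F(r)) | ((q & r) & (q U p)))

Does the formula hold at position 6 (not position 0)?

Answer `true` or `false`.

s_0={p,r,s}: ((F(p) U F(r)) | ((q & r) & (q U p)))=True (F(p) U F(r))=True F(p)=True p=True F(r)=True r=True ((q & r) & (q U p))=False (q & r)=False q=False (q U p)=True
s_1={}: ((F(p) U F(r)) | ((q & r) & (q U p)))=True (F(p) U F(r))=True F(p)=True p=False F(r)=True r=False ((q & r) & (q U p))=False (q & r)=False q=False (q U p)=False
s_2={q,r}: ((F(p) U F(r)) | ((q & r) & (q U p)))=True (F(p) U F(r))=True F(p)=True p=False F(r)=True r=True ((q & r) & (q U p))=True (q & r)=True q=True (q U p)=True
s_3={q}: ((F(p) U F(r)) | ((q & r) & (q U p)))=False (F(p) U F(r))=False F(p)=True p=False F(r)=False r=False ((q & r) & (q U p))=False (q & r)=False q=True (q U p)=True
s_4={p}: ((F(p) U F(r)) | ((q & r) & (q U p)))=False (F(p) U F(r))=False F(p)=True p=True F(r)=False r=False ((q & r) & (q U p))=False (q & r)=False q=False (q U p)=True
s_5={q,s}: ((F(p) U F(r)) | ((q & r) & (q U p)))=False (F(p) U F(r))=False F(p)=True p=False F(r)=False r=False ((q & r) & (q U p))=False (q & r)=False q=True (q U p)=True
s_6={p,q,s}: ((F(p) U F(r)) | ((q & r) & (q U p)))=False (F(p) U F(r))=False F(p)=True p=True F(r)=False r=False ((q & r) & (q U p))=False (q & r)=False q=True (q U p)=True
s_7={q}: ((F(p) U F(r)) | ((q & r) & (q U p)))=False (F(p) U F(r))=False F(p)=False p=False F(r)=False r=False ((q & r) & (q U p))=False (q & r)=False q=True (q U p)=False
Evaluating at position 6: result = False

Answer: false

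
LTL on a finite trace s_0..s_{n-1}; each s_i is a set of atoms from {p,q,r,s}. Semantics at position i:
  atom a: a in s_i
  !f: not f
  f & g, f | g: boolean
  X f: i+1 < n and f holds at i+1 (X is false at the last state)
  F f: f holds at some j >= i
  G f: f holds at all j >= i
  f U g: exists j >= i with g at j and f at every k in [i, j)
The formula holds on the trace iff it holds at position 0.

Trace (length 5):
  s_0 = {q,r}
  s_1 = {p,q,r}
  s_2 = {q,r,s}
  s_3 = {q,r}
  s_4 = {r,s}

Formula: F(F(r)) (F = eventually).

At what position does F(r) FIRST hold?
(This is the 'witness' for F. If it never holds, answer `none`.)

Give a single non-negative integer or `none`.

Answer: 0

Derivation:
s_0={q,r}: F(r)=True r=True
s_1={p,q,r}: F(r)=True r=True
s_2={q,r,s}: F(r)=True r=True
s_3={q,r}: F(r)=True r=True
s_4={r,s}: F(r)=True r=True
F(F(r)) holds; first witness at position 0.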